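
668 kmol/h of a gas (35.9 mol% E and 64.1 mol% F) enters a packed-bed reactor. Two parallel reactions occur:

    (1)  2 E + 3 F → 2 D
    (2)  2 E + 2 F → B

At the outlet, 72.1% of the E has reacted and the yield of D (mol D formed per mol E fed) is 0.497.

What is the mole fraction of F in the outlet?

0.479

Yield of D: 2ξ₁ / 239.8 = 0.497 → ξ₁ = 59.59 kmol/h.
Conversion of E: 2ξ₁ + 2ξ₂ = 0.721 × 239.8 = 172.9 → ξ₂ = 26.86 kmol/h.
Outlet amounts (n = n₀ + Σ ν·ξ):
  E: 239.8 − 2(59.59) − 2(26.86) = 66.91
  F: 428.2 − 3(59.59) − 2(26.86) = 195.7
  D: 0 + 2(59.59) = 119.2
  B: 0 + 1(26.86) = 26.86
Total out = 408.6 kmol/h; y_F = 195.7 / 408.6 = 0.4789.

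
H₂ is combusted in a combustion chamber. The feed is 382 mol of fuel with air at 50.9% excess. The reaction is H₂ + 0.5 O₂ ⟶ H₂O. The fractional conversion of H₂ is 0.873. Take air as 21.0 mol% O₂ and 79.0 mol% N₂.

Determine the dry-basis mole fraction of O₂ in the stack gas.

0.0969

Stoichiometric O₂ = 0.5 × 382 = 191 mol; O₂ fed = 191 × 1.509 = 288.2 mol.
N₂ fed = 288.2 × 79/21 = 1084 mol.
Fuel reacted = 0.873 × 382 → ξ = 333.5 mol.
Outlet (n = n₀ + ν ξ):
  H₂: 382 − 1(333.5) = 48.51
  O₂: 288.2 − 0.5(333.5) = 121.5
  N₂: 1084 (inert)
  H₂O: 0 + 1(333.5) = 333.5
Dry total = 1254 mol; y_O₂ (dry) = 121.5 / 1254 = 0.09685.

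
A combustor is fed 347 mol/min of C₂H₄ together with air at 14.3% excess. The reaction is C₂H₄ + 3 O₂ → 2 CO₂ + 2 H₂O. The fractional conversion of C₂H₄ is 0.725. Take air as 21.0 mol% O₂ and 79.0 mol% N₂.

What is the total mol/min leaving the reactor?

6010 mol/min

Stoichiometric O₂ = 3 × 347 = 1041 mol/min; O₂ fed = 1041 × 1.143 = 1190 mol/min.
N₂ fed = 1190 × 79/21 = 4476 mol/min.
Fuel reacted = 0.725 × 347 → ξ = 251.6 mol/min.
Outlet (n = n₀ + ν ξ):
  C₂H₄: 347 − 1(251.6) = 95.43
  O₂: 1190 − 3(251.6) = 435.1
  N₂: 4476 (inert)
  CO₂: 0 + 2(251.6) = 503.1
  H₂O: 0 + 2(251.6) = 503.1
Total out = 95.43 + 435.1 + 4476 + 503.1 + 503.1 = 6013 mol/min.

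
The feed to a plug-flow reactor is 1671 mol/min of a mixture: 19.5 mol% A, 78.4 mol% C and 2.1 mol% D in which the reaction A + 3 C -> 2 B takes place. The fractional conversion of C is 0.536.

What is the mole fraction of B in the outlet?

C reacted = 0.536 × 1310 = 702.2 mol/min; ν_C = −3, so ξ = 702.2/3 = 234.1 mol/min.
Outlet amounts (n = n₀ + ν ξ):
  A: 325.8 − 1(234.1) = 91.78
  C: 1310 − 3(234.1) = 607.9
  B: 0 + 2(234.1) = 468.1
  D: 35.09 (inert)
Total out = 1203 mol/min; y_B = 468.1 / 1203 = 0.3892.

0.389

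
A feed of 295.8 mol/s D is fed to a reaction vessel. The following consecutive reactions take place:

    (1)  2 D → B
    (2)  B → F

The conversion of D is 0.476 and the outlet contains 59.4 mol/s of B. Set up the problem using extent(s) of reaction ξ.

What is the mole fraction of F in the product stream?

Conversion of D: D consumed = 2ξ₁ = 0.476 × 295.8 → ξ₁ = 70.4 mol/s.
B balance: n_B = 0 + 1ξ₁ − 1ξ₂ = 59.4 → ξ₂ = (1·70.4 − 59.4)/1 = 11 mol/s.
Outlet amounts (n = n₀ + Σ ν·ξ):
  D: 295.8 − 2(70.4) = 155
  B: 0 + 1(70.4) − 1(11) = 59.4
  F: 0 + 1(11) = 11
Total out = 225.4 mol/s; y_F = 11 / 225.4 = 0.0488.

0.0488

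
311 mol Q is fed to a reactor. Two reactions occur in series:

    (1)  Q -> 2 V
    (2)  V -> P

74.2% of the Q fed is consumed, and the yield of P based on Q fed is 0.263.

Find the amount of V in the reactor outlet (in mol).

380 mol

Conversion of Q: Q consumed = 1ξ₁ = 0.742 × 311 → ξ₁ = 230.8 mol.
Yield of P: 1ξ₂ / 311 = 0.263 → ξ₂ = 81.79 mol.
Outlet amounts (n = n₀ + Σ ν·ξ):
  Q: 311 − 1(230.8) = 80.24
  V: 0 + 2(230.8) − 1(81.79) = 379.7
  P: 0 + 1(81.79) = 81.79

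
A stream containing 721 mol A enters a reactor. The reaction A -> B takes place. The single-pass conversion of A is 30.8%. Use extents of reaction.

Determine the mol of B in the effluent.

A reacted = 0.308 × 721 = 222.1 mol; ν_A = −1, so ξ = 222.1/1 = 222.1 mol.
Outlet amounts (n = n₀ + ν ξ):
  A: 721 − 1(222.1) = 498.9
  B: 0 + 1(222.1) = 222.1

222 mol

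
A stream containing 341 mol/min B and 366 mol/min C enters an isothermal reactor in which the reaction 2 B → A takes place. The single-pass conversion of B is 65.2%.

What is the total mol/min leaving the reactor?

596 mol/min

B reacted = 0.652 × 341 = 222.3 mol/min; ν_B = −2, so ξ = 222.3/2 = 111.2 mol/min.
Outlet amounts (n = n₀ + ν ξ):
  B: 341 − 2(111.2) = 118.7
  A: 0 + 1(111.2) = 111.2
  C: 366 (inert)
Total out = 118.7 + 111.2 + 366 = 595.8 mol/min.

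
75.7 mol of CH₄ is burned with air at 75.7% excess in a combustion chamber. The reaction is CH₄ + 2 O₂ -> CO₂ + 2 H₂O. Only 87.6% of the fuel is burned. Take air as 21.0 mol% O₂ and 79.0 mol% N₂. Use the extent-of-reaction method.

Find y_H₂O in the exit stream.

0.0988

Stoichiometric O₂ = 2 × 75.7 = 151.4 mol; O₂ fed = 151.4 × 1.757 = 266 mol.
N₂ fed = 266 × 79/21 = 1001 mol.
Fuel reacted = 0.876 × 75.7 → ξ = 66.31 mol.
Outlet (n = n₀ + ν ξ):
  CH₄: 75.7 − 1(66.31) = 9.387
  O₂: 266 − 2(66.31) = 133.4
  N₂: 1001 (inert)
  CO₂: 0 + 1(66.31) = 66.31
  H₂O: 0 + 2(66.31) = 132.6
Total out = 1342 mol; y_H₂O = 132.6 / 1342 = 0.0988.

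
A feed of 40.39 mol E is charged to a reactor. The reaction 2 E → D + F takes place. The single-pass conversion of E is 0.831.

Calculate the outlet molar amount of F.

16.8 mol

E reacted = 0.831 × 40.39 = 33.56 mol; ν_E = −2, so ξ = 33.56/2 = 16.78 mol.
Outlet amounts (n = n₀ + ν ξ):
  E: 40.39 − 2(16.78) = 6.826
  D: 0 + 1(16.78) = 16.78
  F: 0 + 1(16.78) = 16.78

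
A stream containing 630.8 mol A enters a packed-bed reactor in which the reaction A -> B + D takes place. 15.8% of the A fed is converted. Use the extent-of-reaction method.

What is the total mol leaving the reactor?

A reacted = 0.158 × 630.8 = 99.67 mol; ν_A = −1, so ξ = 99.67/1 = 99.67 mol.
Outlet amounts (n = n₀ + ν ξ):
  A: 630.8 − 1(99.67) = 531.1
  B: 0 + 1(99.67) = 99.67
  D: 0 + 1(99.67) = 99.67
Total out = 531.1 + 99.67 + 99.67 = 730.5 mol.

730 mol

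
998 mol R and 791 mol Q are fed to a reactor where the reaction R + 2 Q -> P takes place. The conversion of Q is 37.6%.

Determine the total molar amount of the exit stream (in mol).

1490 mol

Q reacted = 0.376 × 791 = 297.4 mol; ν_Q = −2, so ξ = 297.4/2 = 148.7 mol.
Outlet amounts (n = n₀ + ν ξ):
  R: 998 − 1(148.7) = 849.3
  Q: 791 − 2(148.7) = 493.6
  P: 0 + 1(148.7) = 148.7
Total out = 849.3 + 493.6 + 148.7 = 1492 mol.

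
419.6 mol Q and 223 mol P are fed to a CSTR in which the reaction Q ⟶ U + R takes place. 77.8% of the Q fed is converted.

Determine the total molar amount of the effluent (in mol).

969 mol

Q reacted = 0.778 × 419.6 = 326.4 mol; ν_Q = −1, so ξ = 326.4/1 = 326.4 mol.
Outlet amounts (n = n₀ + ν ξ):
  Q: 419.6 − 1(326.4) = 93.15
  U: 0 + 1(326.4) = 326.4
  R: 0 + 1(326.4) = 326.4
  P: 223 (inert)
Total out = 93.15 + 326.4 + 326.4 + 223 = 969 mol.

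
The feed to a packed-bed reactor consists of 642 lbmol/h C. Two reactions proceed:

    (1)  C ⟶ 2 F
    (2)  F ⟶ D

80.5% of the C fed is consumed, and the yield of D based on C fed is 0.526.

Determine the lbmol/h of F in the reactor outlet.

696 lbmol/h

Conversion of C: C consumed = 1ξ₁ = 0.805 × 642 → ξ₁ = 516.8 lbmol/h.
Yield of D: 1ξ₂ / 642 = 0.526 → ξ₂ = 337.7 lbmol/h.
Outlet amounts (n = n₀ + Σ ν·ξ):
  C: 642 − 1(516.8) = 125.2
  F: 0 + 2(516.8) − 1(337.7) = 695.9
  D: 0 + 1(337.7) = 337.7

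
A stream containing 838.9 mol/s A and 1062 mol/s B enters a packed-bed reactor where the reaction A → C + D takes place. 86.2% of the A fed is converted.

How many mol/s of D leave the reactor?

723 mol/s

A reacted = 0.862 × 838.9 = 723.1 mol/s; ν_A = −1, so ξ = 723.1/1 = 723.1 mol/s.
Outlet amounts (n = n₀ + ν ξ):
  A: 838.9 − 1(723.1) = 115.8
  C: 0 + 1(723.1) = 723.1
  D: 0 + 1(723.1) = 723.1
  B: 1062 (inert)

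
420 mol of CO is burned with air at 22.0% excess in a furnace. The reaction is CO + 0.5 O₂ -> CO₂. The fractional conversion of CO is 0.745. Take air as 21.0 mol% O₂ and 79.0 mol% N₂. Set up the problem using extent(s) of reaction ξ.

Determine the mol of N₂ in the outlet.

Stoichiometric O₂ = 0.5 × 420 = 210 mol; O₂ fed = 210 × 1.220 = 256.2 mol.
N₂ fed = 256.2 × 79/21 = 963.8 mol.
Fuel reacted = 0.745 × 420 → ξ = 312.9 mol.
Outlet (n = n₀ + ν ξ):
  CO: 420 − 1(312.9) = 107.1
  O₂: 256.2 − 0.5(312.9) = 99.75
  N₂: 963.8 (inert)
  CO₂: 0 + 1(312.9) = 312.9

964 mol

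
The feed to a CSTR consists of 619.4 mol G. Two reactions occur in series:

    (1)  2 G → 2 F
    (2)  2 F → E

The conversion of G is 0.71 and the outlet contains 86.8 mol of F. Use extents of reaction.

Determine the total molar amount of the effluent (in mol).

443 mol

Conversion of G: G consumed = 2ξ₁ = 0.71 × 619.4 → ξ₁ = 219.9 mol.
F balance: n_F = 0 + 2ξ₁ − 2ξ₂ = 86.8 → ξ₂ = (2·219.9 − 86.8)/2 = 176.5 mol.
Outlet amounts (n = n₀ + Σ ν·ξ):
  G: 619.4 − 2(219.9) = 179.6
  F: 0 + 2(219.9) − 2(176.5) = 86.8
  E: 0 + 1(176.5) = 176.5
Total out = 179.6 + 86.8 + 176.5 = 442.9 mol.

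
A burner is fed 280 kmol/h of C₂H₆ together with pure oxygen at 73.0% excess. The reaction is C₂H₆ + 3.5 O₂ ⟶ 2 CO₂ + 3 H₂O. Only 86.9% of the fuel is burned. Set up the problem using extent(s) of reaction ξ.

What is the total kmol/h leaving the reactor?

Stoichiometric O₂ = 3.5 × 280 = 980 kmol/h; O₂ fed = 980 × 1.730 = 1695 kmol/h.
Fuel reacted = 0.869 × 280 → ξ = 243.3 kmol/h.
Outlet (n = n₀ + ν ξ):
  C₂H₆: 280 − 1(243.3) = 36.68
  O₂: 1695 − 3.5(243.3) = 843.8
  CO₂: 0 + 2(243.3) = 486.6
  H₂O: 0 + 3(243.3) = 730
Total out = 36.68 + 843.8 + 486.6 + 730 = 2097 kmol/h.

2100 kmol/h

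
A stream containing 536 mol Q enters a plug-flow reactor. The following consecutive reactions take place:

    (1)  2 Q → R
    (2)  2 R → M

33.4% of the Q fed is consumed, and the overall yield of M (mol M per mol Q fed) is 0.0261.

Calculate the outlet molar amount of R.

61.5 mol

Conversion of Q: Q consumed = 2ξ₁ = 0.334 × 536 → ξ₁ = 89.51 mol.
Yield of M: 1ξ₂ / 536 = 0.0261 → ξ₂ = 13.99 mol.
Outlet amounts (n = n₀ + Σ ν·ξ):
  Q: 536 − 2(89.51) = 357
  R: 0 + 1(89.51) − 2(13.99) = 61.53
  M: 0 + 1(13.99) = 13.99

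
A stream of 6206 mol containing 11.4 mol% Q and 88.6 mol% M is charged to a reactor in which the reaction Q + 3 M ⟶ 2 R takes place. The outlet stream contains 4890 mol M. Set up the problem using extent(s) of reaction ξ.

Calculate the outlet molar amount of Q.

505 mol

For M: n = n₀ − 3ξ → 4890 = 5499 − 3ξ, giving ξ = 202.8 mol.
Outlet amounts (n = n₀ + ν ξ):
  Q: 707.5 − 1(202.8) = 504.6
  M: 5499 − 3(202.8) = 4890
  R: 0 + 2(202.8) = 405.7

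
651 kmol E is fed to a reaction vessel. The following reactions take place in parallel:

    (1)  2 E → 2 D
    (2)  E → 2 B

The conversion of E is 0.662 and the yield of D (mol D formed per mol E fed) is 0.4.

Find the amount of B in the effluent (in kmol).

Yield of D: 2ξ₁ / 651 = 0.4 → ξ₁ = 130.2 kmol.
Conversion of E: 2ξ₁ + 1ξ₂ = 0.662 × 651 = 431 → ξ₂ = 170.6 kmol.
Outlet amounts (n = n₀ + Σ ν·ξ):
  E: 651 − 2(130.2) − 1(170.6) = 220
  D: 0 + 2(130.2) = 260.4
  B: 0 + 2(170.6) = 341.1

341 kmol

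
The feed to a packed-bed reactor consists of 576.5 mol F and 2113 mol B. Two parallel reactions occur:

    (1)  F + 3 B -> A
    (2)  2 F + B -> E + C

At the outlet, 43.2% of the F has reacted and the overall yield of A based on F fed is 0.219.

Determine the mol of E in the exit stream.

61.4 mol

Yield of A: 1ξ₁ / 576.5 = 0.219 → ξ₁ = 126.3 mol.
Conversion of F: 1ξ₁ + 2ξ₂ = 0.432 × 576.5 = 249 → ξ₂ = 61.4 mol.
Outlet amounts (n = n₀ + Σ ν·ξ):
  F: 576.5 − 1(126.3) − 2(61.4) = 327.5
  B: 2113 − 3(126.3) − 1(61.4) = 1673
  A: 0 + 1(126.3) = 126.3
  E: 0 + 1(61.4) = 61.4
  C: 0 + 1(61.4) = 61.4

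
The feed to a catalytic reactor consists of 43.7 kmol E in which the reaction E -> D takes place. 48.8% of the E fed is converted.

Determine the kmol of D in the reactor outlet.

21.3 kmol

E reacted = 0.488 × 43.7 = 21.33 kmol; ν_E = −1, so ξ = 21.33/1 = 21.33 kmol.
Outlet amounts (n = n₀ + ν ξ):
  E: 43.7 − 1(21.33) = 22.37
  D: 0 + 1(21.33) = 21.33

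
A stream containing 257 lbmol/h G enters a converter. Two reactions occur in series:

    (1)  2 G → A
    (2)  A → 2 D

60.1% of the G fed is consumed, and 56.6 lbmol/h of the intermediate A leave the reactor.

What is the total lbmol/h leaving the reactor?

200 lbmol/h

Conversion of G: G consumed = 2ξ₁ = 0.601 × 257 → ξ₁ = 77.23 lbmol/h.
A balance: n_A = 0 + 1ξ₁ − 1ξ₂ = 56.6 → ξ₂ = (1·77.23 − 56.6)/1 = 20.63 lbmol/h.
Outlet amounts (n = n₀ + Σ ν·ξ):
  G: 257 − 2(77.23) = 102.5
  A: 0 + 1(77.23) − 1(20.63) = 56.6
  D: 0 + 2(20.63) = 41.26
Total out = 102.5 + 56.6 + 41.26 = 200.4 lbmol/h.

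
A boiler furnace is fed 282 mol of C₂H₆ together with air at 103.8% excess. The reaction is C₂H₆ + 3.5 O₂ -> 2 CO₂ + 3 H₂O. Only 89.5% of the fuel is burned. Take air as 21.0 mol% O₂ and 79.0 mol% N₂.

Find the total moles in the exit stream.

9990 mol

Stoichiometric O₂ = 3.5 × 282 = 987 mol; O₂ fed = 987 × 2.038 = 2012 mol.
N₂ fed = 2012 × 79/21 = 7567 mol.
Fuel reacted = 0.895 × 282 → ξ = 252.4 mol.
Outlet (n = n₀ + ν ξ):
  C₂H₆: 282 − 1(252.4) = 29.61
  O₂: 2012 − 3.5(252.4) = 1128
  N₂: 7567 (inert)
  CO₂: 0 + 2(252.4) = 504.8
  H₂O: 0 + 3(252.4) = 757.2
Total out = 29.61 + 1128 + 7567 + 504.8 + 757.2 = 9987 mol.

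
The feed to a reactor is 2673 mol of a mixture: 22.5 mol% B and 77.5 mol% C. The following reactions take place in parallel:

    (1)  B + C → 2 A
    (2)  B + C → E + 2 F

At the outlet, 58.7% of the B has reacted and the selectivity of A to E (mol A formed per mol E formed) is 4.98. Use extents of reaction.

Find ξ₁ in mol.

ξ₁ = 252 mol

Conversion of B: B consumed = 0.587 × 601.4 = 353 mol = 1ξ₁ + 1ξ₂.
Selectivity: 2ξ₁ / (1ξ₂) = 4.98 → ξ₁ = 2.49 ξ₂.
Substitute: (1·2.49 + 1) ξ₂ = 353 → ξ₂ = 101.2 mol, ξ₁ = 251.9 mol.
Outlet amounts (n = n₀ + Σ ν·ξ):
  B: 601.4 − 1(251.9) − 1(101.2) = 248.4
  C: 2072 − 1(251.9) − 1(101.2) = 1719
  A: 0 + 2(251.9) = 503.8
  E: 0 + 1(101.2) = 101.2
  F: 0 + 2(101.2) = 202.3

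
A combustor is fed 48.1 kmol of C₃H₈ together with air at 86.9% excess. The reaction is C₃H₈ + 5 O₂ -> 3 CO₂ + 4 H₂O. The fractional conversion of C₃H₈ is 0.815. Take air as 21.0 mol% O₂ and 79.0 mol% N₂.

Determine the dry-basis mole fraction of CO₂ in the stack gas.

0.0568

Stoichiometric O₂ = 5 × 48.1 = 240.5 kmol; O₂ fed = 240.5 × 1.869 = 449.5 kmol.
N₂ fed = 449.5 × 79/21 = 1691 kmol.
Fuel reacted = 0.815 × 48.1 → ξ = 39.2 kmol.
Outlet (n = n₀ + ν ξ):
  C₃H₈: 48.1 − 1(39.2) = 8.899
  O₂: 449.5 − 5(39.2) = 253.5
  N₂: 1691 (inert)
  CO₂: 0 + 3(39.2) = 117.6
  H₂O: 0 + 4(39.2) = 156.8
Dry total = 2071 kmol; y_CO₂ (dry) = 117.6 / 2071 = 0.05679.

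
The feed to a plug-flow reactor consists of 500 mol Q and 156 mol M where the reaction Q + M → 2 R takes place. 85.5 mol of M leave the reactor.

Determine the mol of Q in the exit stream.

430 mol

For M: n = n₀ − 1ξ → 85.5 = 156 − 1ξ, giving ξ = 70.5 mol.
Outlet amounts (n = n₀ + ν ξ):
  Q: 500 − 1(70.5) = 429.5
  M: 156 − 1(70.5) = 85.5
  R: 0 + 2(70.5) = 141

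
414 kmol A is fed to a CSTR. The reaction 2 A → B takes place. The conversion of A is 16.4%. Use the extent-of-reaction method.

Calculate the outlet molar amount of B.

33.9 kmol

A reacted = 0.164 × 414 = 67.9 kmol; ν_A = −2, so ξ = 67.9/2 = 33.95 kmol.
Outlet amounts (n = n₀ + ν ξ):
  A: 414 − 2(33.95) = 346.1
  B: 0 + 1(33.95) = 33.95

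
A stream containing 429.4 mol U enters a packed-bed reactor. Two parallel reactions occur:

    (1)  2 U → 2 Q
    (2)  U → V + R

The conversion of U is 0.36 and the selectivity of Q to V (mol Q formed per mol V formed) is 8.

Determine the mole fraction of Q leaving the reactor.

0.308

Conversion of U: U consumed = 0.36 × 429.4 = 154.6 mol = 2ξ₁ + 1ξ₂.
Selectivity: 2ξ₁ / (1ξ₂) = 8 → ξ₁ = 4 ξ₂.
Substitute: (2·4 + 1) ξ₂ = 154.6 → ξ₂ = 17.18 mol, ξ₁ = 68.7 mol.
Outlet amounts (n = n₀ + Σ ν·ξ):
  U: 429.4 − 2(68.7) − 1(17.18) = 274.8
  Q: 0 + 2(68.7) = 137.4
  V: 0 + 1(17.18) = 17.18
  R: 0 + 1(17.18) = 17.18
Total out = 446.6 mol; y_Q = 137.4 / 446.6 = 0.3077.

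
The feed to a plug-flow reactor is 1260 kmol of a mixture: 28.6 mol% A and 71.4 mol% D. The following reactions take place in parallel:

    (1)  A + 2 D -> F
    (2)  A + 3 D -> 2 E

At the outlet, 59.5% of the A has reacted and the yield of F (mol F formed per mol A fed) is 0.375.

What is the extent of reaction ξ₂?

ξ₂ = 79.3 kmol

Yield of F: 1ξ₁ / 360.4 = 0.375 → ξ₁ = 135.1 kmol.
Conversion of A: 1ξ₁ + 1ξ₂ = 0.595 × 360.4 = 214.4 → ξ₂ = 79.28 kmol.
Outlet amounts (n = n₀ + Σ ν·ξ):
  A: 360.4 − 1(135.1) − 1(79.28) = 145.9
  D: 899.6 − 2(135.1) − 3(79.28) = 391.5
  F: 0 + 1(135.1) = 135.1
  E: 0 + 2(79.28) = 158.6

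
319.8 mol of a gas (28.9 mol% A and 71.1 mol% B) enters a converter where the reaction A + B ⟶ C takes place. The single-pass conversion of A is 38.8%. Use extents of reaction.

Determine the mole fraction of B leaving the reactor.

A reacted = 0.388 × 92.42 = 35.86 mol; ν_A = −1, so ξ = 35.86/1 = 35.86 mol.
Outlet amounts (n = n₀ + ν ξ):
  A: 92.42 − 1(35.86) = 56.56
  B: 227.4 − 1(35.86) = 191.5
  C: 0 + 1(35.86) = 35.86
Total out = 283.9 mol; y_B = 191.5 / 283.9 = 0.6745.

0.675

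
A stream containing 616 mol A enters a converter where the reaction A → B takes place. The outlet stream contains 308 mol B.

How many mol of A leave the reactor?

For B: n = n₀ + 1ξ → 308 = 0 + 1ξ, giving ξ = 308 mol.
Outlet amounts (n = n₀ + ν ξ):
  A: 616 − 1(308) = 308
  B: 0 + 1(308) = 308

308 mol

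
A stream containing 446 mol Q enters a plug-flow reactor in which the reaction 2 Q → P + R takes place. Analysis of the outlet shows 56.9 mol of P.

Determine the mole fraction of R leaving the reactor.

0.128

For P: n = n₀ + 1ξ → 56.9 = 0 + 1ξ, giving ξ = 56.9 mol.
Outlet amounts (n = n₀ + ν ξ):
  Q: 446 − 2(56.9) = 332.2
  P: 0 + 1(56.9) = 56.9
  R: 0 + 1(56.9) = 56.9
Total out = 446 mol; y_R = 56.9 / 446 = 0.1276.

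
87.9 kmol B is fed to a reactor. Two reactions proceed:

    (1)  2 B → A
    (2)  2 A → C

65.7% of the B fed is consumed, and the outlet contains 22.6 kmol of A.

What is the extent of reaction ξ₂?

Conversion of B: B consumed = 2ξ₁ = 0.657 × 87.9 → ξ₁ = 28.88 kmol.
A balance: n_A = 0 + 1ξ₁ − 2ξ₂ = 22.6 → ξ₂ = (1·28.88 − 22.6)/2 = 3.138 kmol.
Outlet amounts (n = n₀ + Σ ν·ξ):
  B: 87.9 − 2(28.88) = 30.15
  A: 0 + 1(28.88) − 2(3.138) = 22.6
  C: 0 + 1(3.138) = 3.138

ξ₂ = 3.14 kmol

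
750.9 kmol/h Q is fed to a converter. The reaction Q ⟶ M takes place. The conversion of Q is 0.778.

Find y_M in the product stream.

0.778

Q reacted = 0.778 × 750.9 = 584.2 kmol/h; ν_Q = −1, so ξ = 584.2/1 = 584.2 kmol/h.
Outlet amounts (n = n₀ + ν ξ):
  Q: 750.9 − 1(584.2) = 166.7
  M: 0 + 1(584.2) = 584.2
Total out = 750.9 kmol/h; y_M = 584.2 / 750.9 = 0.778.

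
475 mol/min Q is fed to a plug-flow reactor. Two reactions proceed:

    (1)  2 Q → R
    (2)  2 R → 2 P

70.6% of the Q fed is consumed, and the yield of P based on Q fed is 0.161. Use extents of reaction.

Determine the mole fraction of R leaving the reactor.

Conversion of Q: Q consumed = 2ξ₁ = 0.706 × 475 → ξ₁ = 167.7 mol/min.
Yield of P: 2ξ₂ / 475 = 0.161 → ξ₂ = 38.24 mol/min.
Outlet amounts (n = n₀ + Σ ν·ξ):
  Q: 475 − 2(167.7) = 139.7
  R: 0 + 1(167.7) − 2(38.24) = 91.2
  P: 0 + 2(38.24) = 76.48
Total out = 307.3 mol/min; y_R = 91.2 / 307.3 = 0.2968.

0.297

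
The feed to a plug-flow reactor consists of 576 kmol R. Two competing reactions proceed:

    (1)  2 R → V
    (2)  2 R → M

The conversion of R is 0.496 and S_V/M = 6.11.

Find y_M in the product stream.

0.0464

Conversion of R: R consumed = 0.496 × 576 = 285.7 kmol = 2ξ₁ + 2ξ₂.
Selectivity: 1ξ₁ / (1ξ₂) = 6.11 → ξ₁ = 6.11 ξ₂.
Substitute: (2·6.11 + 2) ξ₂ = 285.7 → ξ₂ = 20.09 kmol, ξ₁ = 122.8 kmol.
Outlet amounts (n = n₀ + Σ ν·ξ):
  R: 576 − 2(122.8) − 2(20.09) = 290.3
  V: 0 + 1(122.8) = 122.8
  M: 0 + 1(20.09) = 20.09
Total out = 433.2 kmol; y_M = 20.09 / 433.2 = 0.04638.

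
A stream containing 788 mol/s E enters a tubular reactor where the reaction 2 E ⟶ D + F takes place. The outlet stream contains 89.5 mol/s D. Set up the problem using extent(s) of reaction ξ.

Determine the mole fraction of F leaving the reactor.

For D: n = n₀ + 1ξ → 89.5 = 0 + 1ξ, giving ξ = 89.5 mol/s.
Outlet amounts (n = n₀ + ν ξ):
  E: 788 − 2(89.5) = 609
  D: 0 + 1(89.5) = 89.5
  F: 0 + 1(89.5) = 89.5
Total out = 788 mol/s; y_F = 89.5 / 788 = 0.1136.

0.114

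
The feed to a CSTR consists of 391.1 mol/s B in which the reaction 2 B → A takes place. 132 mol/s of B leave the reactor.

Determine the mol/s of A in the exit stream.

For B: n = n₀ − 2ξ → 132 = 391.1 − 2ξ, giving ξ = 129.6 mol/s.
Outlet amounts (n = n₀ + ν ξ):
  B: 391.1 − 2(129.6) = 132
  A: 0 + 1(129.6) = 129.6

130 mol/s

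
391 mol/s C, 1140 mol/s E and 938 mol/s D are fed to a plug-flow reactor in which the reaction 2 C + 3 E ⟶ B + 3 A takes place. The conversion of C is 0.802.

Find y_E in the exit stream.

C reacted = 0.802 × 391 = 313.6 mol/s; ν_C = −2, so ξ = 313.6/2 = 156.8 mol/s.
Outlet amounts (n = n₀ + ν ξ):
  C: 391 − 2(156.8) = 77.42
  E: 1140 − 3(156.8) = 669.6
  B: 0 + 1(156.8) = 156.8
  A: 0 + 3(156.8) = 470.4
  D: 938 (inert)
Total out = 2312 mol/s; y_E = 669.6 / 2312 = 0.2896.

0.29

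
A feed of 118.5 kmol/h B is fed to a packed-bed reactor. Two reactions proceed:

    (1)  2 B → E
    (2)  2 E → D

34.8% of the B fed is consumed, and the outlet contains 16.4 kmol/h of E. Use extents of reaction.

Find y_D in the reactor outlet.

Conversion of B: B consumed = 2ξ₁ = 0.348 × 118.5 → ξ₁ = 20.62 kmol/h.
E balance: n_E = 0 + 1ξ₁ − 2ξ₂ = 16.4 → ξ₂ = (1·20.62 − 16.4)/2 = 2.11 kmol/h.
Outlet amounts (n = n₀ + Σ ν·ξ):
  B: 118.5 − 2(20.62) = 77.26
  E: 0 + 1(20.62) − 2(2.11) = 16.4
  D: 0 + 1(2.11) = 2.11
Total out = 95.77 kmol/h; y_D = 2.11 / 95.77 = 0.02203.

0.022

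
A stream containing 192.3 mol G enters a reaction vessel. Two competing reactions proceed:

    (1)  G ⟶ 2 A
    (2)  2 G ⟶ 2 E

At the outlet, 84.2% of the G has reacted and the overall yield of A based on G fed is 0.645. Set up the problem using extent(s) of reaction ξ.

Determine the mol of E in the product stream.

Yield of A: 2ξ₁ / 192.3 = 0.645 → ξ₁ = 62.02 mol.
Conversion of G: 1ξ₁ + 2ξ₂ = 0.842 × 192.3 = 161.9 → ξ₂ = 49.95 mol.
Outlet amounts (n = n₀ + Σ ν·ξ):
  G: 192.3 − 1(62.02) − 2(49.95) = 30.38
  A: 0 + 2(62.02) = 124
  E: 0 + 2(49.95) = 99.9

99.9 mol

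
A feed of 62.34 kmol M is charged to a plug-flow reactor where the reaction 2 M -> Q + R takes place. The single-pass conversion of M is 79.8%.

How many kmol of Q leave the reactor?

24.9 kmol

M reacted = 0.798 × 62.34 = 49.75 kmol; ν_M = −2, so ξ = 49.75/2 = 24.87 kmol.
Outlet amounts (n = n₀ + ν ξ):
  M: 62.34 − 2(24.87) = 12.59
  Q: 0 + 1(24.87) = 24.87
  R: 0 + 1(24.87) = 24.87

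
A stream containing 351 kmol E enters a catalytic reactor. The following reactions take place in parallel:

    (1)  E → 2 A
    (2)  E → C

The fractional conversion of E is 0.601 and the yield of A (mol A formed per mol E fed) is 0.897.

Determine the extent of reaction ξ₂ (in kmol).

Yield of A: 2ξ₁ / 351 = 0.897 → ξ₁ = 157.4 kmol.
Conversion of E: 1ξ₁ + 1ξ₂ = 0.601 × 351 = 211 → ξ₂ = 53.53 kmol.
Outlet amounts (n = n₀ + Σ ν·ξ):
  E: 351 − 1(157.4) − 1(53.53) = 140
  A: 0 + 2(157.4) = 314.8
  C: 0 + 1(53.53) = 53.53

ξ₂ = 53.5 kmol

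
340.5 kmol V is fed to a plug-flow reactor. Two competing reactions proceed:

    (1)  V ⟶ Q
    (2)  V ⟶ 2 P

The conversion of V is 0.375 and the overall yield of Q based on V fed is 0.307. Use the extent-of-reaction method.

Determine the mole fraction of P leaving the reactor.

0.127

Yield of Q: 1ξ₁ / 340.5 = 0.307 → ξ₁ = 104.5 kmol.
Conversion of V: 1ξ₁ + 1ξ₂ = 0.375 × 340.5 = 127.7 → ξ₂ = 23.15 kmol.
Outlet amounts (n = n₀ + Σ ν·ξ):
  V: 340.5 − 1(104.5) − 1(23.15) = 212.8
  Q: 0 + 1(104.5) = 104.5
  P: 0 + 2(23.15) = 46.31
Total out = 363.7 kmol; y_P = 46.31 / 363.7 = 0.1273.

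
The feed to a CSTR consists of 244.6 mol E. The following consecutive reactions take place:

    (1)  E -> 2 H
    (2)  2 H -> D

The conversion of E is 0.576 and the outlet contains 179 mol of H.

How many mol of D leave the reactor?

51.4 mol

Conversion of E: E consumed = 1ξ₁ = 0.576 × 244.6 → ξ₁ = 140.9 mol.
H balance: n_H = 0 + 2ξ₁ − 2ξ₂ = 179 → ξ₂ = (2·140.9 − 179)/2 = 51.39 mol.
Outlet amounts (n = n₀ + Σ ν·ξ):
  E: 244.6 − 1(140.9) = 103.7
  H: 0 + 2(140.9) − 2(51.39) = 179
  D: 0 + 1(51.39) = 51.39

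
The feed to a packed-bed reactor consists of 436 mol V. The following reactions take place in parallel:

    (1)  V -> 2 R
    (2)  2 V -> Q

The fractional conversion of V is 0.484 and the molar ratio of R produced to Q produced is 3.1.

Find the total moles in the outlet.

Conversion of V: V consumed = 0.484 × 436 = 211 mol = 1ξ₁ + 2ξ₂.
Selectivity: 2ξ₁ / (1ξ₂) = 3.1 → ξ₁ = 1.55 ξ₂.
Substitute: (1·1.55 + 2) ξ₂ = 211 → ξ₂ = 59.44 mol, ξ₁ = 92.14 mol.
Outlet amounts (n = n₀ + Σ ν·ξ):
  V: 436 − 1(92.14) − 2(59.44) = 225
  R: 0 + 2(92.14) = 184.3
  Q: 0 + 1(59.44) = 59.44
Total out = 225 + 184.3 + 59.44 = 468.7 mol.

469 mol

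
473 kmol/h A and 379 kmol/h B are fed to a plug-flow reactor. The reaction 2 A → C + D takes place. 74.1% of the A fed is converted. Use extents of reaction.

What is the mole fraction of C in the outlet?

0.206

A reacted = 0.741 × 473 = 350.5 kmol/h; ν_A = −2, so ξ = 350.5/2 = 175.2 kmol/h.
Outlet amounts (n = n₀ + ν ξ):
  A: 473 − 2(175.2) = 122.5
  C: 0 + 1(175.2) = 175.2
  D: 0 + 1(175.2) = 175.2
  B: 379 (inert)
Total out = 852 kmol/h; y_C = 175.2 / 852 = 0.2057.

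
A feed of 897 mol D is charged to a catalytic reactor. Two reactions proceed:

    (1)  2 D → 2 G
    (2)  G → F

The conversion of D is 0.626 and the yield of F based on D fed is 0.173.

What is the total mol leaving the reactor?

897 mol

Conversion of D: D consumed = 2ξ₁ = 0.626 × 897 → ξ₁ = 280.8 mol.
Yield of F: 1ξ₂ / 897 = 0.173 → ξ₂ = 155.2 mol.
Outlet amounts (n = n₀ + Σ ν·ξ):
  D: 897 − 2(280.8) = 335.5
  G: 0 + 2(280.8) − 1(155.2) = 406.3
  F: 0 + 1(155.2) = 155.2
Total out = 335.5 + 406.3 + 155.2 = 897 mol.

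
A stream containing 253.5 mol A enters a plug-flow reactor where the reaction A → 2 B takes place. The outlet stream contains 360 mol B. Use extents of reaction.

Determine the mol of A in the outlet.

73.5 mol

For B: n = n₀ + 2ξ → 360 = 0 + 2ξ, giving ξ = 180 mol.
Outlet amounts (n = n₀ + ν ξ):
  A: 253.5 − 1(180) = 73.5
  B: 0 + 2(180) = 360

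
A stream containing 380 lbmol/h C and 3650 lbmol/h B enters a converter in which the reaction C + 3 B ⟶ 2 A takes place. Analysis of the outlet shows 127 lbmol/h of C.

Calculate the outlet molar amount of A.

For C: n = n₀ − 1ξ → 127 = 380 − 1ξ, giving ξ = 253 lbmol/h.
Outlet amounts (n = n₀ + ν ξ):
  C: 380 − 1(253) = 127
  B: 3650 − 3(253) = 2891
  A: 0 + 2(253) = 506

506 lbmol/h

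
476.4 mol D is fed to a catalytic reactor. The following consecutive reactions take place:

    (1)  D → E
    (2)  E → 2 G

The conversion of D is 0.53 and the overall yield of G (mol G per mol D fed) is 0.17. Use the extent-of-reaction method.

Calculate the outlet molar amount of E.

Conversion of D: D consumed = 1ξ₁ = 0.53 × 476.4 → ξ₁ = 252.5 mol.
Yield of G: 2ξ₂ / 476.4 = 0.17 → ξ₂ = 40.49 mol.
Outlet amounts (n = n₀ + Σ ν·ξ):
  D: 476.4 − 1(252.5) = 223.9
  E: 0 + 1(252.5) − 1(40.49) = 212
  G: 0 + 2(40.49) = 80.99

212 mol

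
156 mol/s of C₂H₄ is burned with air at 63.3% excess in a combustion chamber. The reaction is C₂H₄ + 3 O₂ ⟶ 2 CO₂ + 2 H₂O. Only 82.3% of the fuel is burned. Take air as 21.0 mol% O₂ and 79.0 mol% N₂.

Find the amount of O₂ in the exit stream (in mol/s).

Stoichiometric O₂ = 3 × 156 = 468 mol/s; O₂ fed = 468 × 1.633 = 764.2 mol/s.
N₂ fed = 764.2 × 79/21 = 2875 mol/s.
Fuel reacted = 0.823 × 156 → ξ = 128.4 mol/s.
Outlet (n = n₀ + ν ξ):
  C₂H₄: 156 − 1(128.4) = 27.61
  O₂: 764.2 − 3(128.4) = 379.1
  N₂: 2875 (inert)
  CO₂: 0 + 2(128.4) = 256.8
  H₂O: 0 + 2(128.4) = 256.8

379 mol/s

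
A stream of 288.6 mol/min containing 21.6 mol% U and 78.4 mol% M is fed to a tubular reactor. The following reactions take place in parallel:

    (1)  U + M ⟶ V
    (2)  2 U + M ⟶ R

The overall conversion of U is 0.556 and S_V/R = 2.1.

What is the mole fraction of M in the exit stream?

0.788

Conversion of U: U consumed = 0.556 × 62.34 = 34.66 mol/min = 1ξ₁ + 2ξ₂.
Selectivity: 1ξ₁ / (1ξ₂) = 2.1 → ξ₁ = 2.1 ξ₂.
Substitute: (1·2.1 + 2) ξ₂ = 34.66 → ξ₂ = 8.454 mol/min, ξ₁ = 17.75 mol/min.
Outlet amounts (n = n₀ + Σ ν·ξ):
  U: 62.34 − 1(17.75) − 2(8.454) = 27.68
  M: 226.3 − 1(17.75) − 1(8.454) = 200.1
  V: 0 + 1(17.75) = 17.75
  R: 0 + 1(8.454) = 8.454
Total out = 253.9 mol/min; y_M = 200.1 / 253.9 = 0.7878.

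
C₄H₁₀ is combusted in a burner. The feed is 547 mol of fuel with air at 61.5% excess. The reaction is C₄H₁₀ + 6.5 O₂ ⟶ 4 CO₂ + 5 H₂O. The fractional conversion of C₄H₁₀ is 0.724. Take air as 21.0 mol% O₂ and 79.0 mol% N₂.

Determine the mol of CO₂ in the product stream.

Stoichiometric O₂ = 6.5 × 547 = 3556 mol; O₂ fed = 3556 × 1.615 = 5742 mol.
N₂ fed = 5742 × 79/21 = 21600 mol.
Fuel reacted = 0.724 × 547 → ξ = 396 mol.
Outlet (n = n₀ + ν ξ):
  C₄H₁₀: 547 − 1(396) = 151
  O₂: 5742 − 6.5(396) = 3168
  N₂: 21600 (inert)
  CO₂: 0 + 4(396) = 1584
  H₂O: 0 + 5(396) = 1980

1580 mol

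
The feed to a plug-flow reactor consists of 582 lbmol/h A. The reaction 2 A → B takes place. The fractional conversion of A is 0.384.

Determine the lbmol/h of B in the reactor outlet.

A reacted = 0.384 × 582 = 223.5 lbmol/h; ν_A = −2, so ξ = 223.5/2 = 111.7 lbmol/h.
Outlet amounts (n = n₀ + ν ξ):
  A: 582 − 2(111.7) = 358.5
  B: 0 + 1(111.7) = 111.7

112 lbmol/h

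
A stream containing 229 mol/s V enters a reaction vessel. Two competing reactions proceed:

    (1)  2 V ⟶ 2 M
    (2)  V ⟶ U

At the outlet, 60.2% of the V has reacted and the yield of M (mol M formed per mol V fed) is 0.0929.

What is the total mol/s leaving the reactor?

229 mol/s

Yield of M: 2ξ₁ / 229 = 0.0929 → ξ₁ = 10.64 mol/s.
Conversion of V: 2ξ₁ + 1ξ₂ = 0.602 × 229 = 137.9 → ξ₂ = 116.6 mol/s.
Outlet amounts (n = n₀ + Σ ν·ξ):
  V: 229 − 2(10.64) − 1(116.6) = 91.14
  M: 0 + 2(10.64) = 21.27
  U: 0 + 1(116.6) = 116.6
Total out = 91.14 + 21.27 + 116.6 = 229 mol/s.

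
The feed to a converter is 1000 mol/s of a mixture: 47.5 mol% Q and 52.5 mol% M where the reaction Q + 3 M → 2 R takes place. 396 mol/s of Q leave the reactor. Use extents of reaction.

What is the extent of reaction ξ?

For Q: n = n₀ − 1ξ → 396 = 475 − 1ξ, giving ξ = 79 mol/s.
Outlet amounts (n = n₀ + ν ξ):
  Q: 475 − 1(79) = 396
  M: 525 − 3(79) = 288
  R: 0 + 2(79) = 158

ξ = 79 mol/s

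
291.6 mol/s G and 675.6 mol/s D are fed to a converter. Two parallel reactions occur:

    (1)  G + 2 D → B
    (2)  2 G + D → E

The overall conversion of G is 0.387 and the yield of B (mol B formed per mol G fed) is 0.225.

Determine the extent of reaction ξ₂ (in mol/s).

Yield of B: 1ξ₁ / 291.6 = 0.225 → ξ₁ = 65.61 mol/s.
Conversion of G: 1ξ₁ + 2ξ₂ = 0.387 × 291.6 = 112.8 → ξ₂ = 23.62 mol/s.
Outlet amounts (n = n₀ + Σ ν·ξ):
  G: 291.6 − 1(65.61) − 2(23.62) = 178.8
  D: 675.6 − 2(65.61) − 1(23.62) = 520.8
  B: 0 + 1(65.61) = 65.61
  E: 0 + 1(23.62) = 23.62

ξ₂ = 23.6 mol/s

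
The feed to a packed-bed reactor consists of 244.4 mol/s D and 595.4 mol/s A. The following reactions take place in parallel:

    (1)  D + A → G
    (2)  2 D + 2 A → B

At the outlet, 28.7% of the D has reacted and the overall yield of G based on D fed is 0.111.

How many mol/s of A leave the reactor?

Yield of G: 1ξ₁ / 244.4 = 0.111 → ξ₁ = 27.13 mol/s.
Conversion of D: 1ξ₁ + 2ξ₂ = 0.287 × 244.4 = 70.14 → ξ₂ = 21.51 mol/s.
Outlet amounts (n = n₀ + Σ ν·ξ):
  D: 244.4 − 1(27.13) − 2(21.51) = 174.3
  A: 595.4 − 1(27.13) − 2(21.51) = 525.3
  G: 0 + 1(27.13) = 27.13
  B: 0 + 1(21.51) = 21.51

525 mol/s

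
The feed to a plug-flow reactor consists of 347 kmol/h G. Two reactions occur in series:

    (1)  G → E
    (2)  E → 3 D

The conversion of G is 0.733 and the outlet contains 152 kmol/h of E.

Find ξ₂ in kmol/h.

ξ₂ = 102 kmol/h

Conversion of G: G consumed = 1ξ₁ = 0.733 × 347 → ξ₁ = 254.4 kmol/h.
E balance: n_E = 0 + 1ξ₁ − 1ξ₂ = 152 → ξ₂ = (1·254.4 − 152)/1 = 102.4 kmol/h.
Outlet amounts (n = n₀ + Σ ν·ξ):
  G: 347 − 1(254.4) = 92.65
  E: 0 + 1(254.4) − 1(102.4) = 152
  D: 0 + 3(102.4) = 307.1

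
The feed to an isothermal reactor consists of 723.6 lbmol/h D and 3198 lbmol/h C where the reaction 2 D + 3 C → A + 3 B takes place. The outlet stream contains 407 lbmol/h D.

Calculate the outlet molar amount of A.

For D: n = n₀ − 2ξ → 407 = 723.6 − 2ξ, giving ξ = 158.3 lbmol/h.
Outlet amounts (n = n₀ + ν ξ):
  D: 723.6 − 2(158.3) = 407
  C: 3198 − 3(158.3) = 2723
  A: 0 + 1(158.3) = 158.3
  B: 0 + 3(158.3) = 474.9

158 lbmol/h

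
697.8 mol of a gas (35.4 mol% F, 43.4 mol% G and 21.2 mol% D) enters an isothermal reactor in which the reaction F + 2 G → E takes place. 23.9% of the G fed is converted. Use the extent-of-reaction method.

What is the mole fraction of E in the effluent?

G reacted = 0.239 × 302.8 = 72.38 mol; ν_G = −2, so ξ = 72.38/2 = 36.19 mol.
Outlet amounts (n = n₀ + ν ξ):
  F: 247 − 1(36.19) = 210.8
  G: 302.8 − 2(36.19) = 230.5
  E: 0 + 1(36.19) = 36.19
  D: 147.9 (inert)
Total out = 625.4 mol; y_E = 36.19 / 625.4 = 0.05787.

0.0579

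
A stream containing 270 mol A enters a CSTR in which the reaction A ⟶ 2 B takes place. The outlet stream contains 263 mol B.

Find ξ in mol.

For B: n = n₀ + 2ξ → 263 = 0 + 2ξ, giving ξ = 131.5 mol.
Outlet amounts (n = n₀ + ν ξ):
  A: 270 − 1(131.5) = 138.5
  B: 0 + 2(131.5) = 263

ξ = 132 mol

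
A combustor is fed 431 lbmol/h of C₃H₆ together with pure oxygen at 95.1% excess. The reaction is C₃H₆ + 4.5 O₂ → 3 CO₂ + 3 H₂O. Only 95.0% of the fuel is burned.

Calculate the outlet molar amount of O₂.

Stoichiometric O₂ = 4.5 × 431 = 1940 lbmol/h; O₂ fed = 1940 × 1.951 = 3784 lbmol/h.
Fuel reacted = 0.95 × 431 → ξ = 409.4 lbmol/h.
Outlet (n = n₀ + ν ξ):
  C₃H₆: 431 − 1(409.4) = 21.55
  O₂: 3784 − 4.5(409.4) = 1941
  CO₂: 0 + 3(409.4) = 1228
  H₂O: 0 + 3(409.4) = 1228

1940 lbmol/h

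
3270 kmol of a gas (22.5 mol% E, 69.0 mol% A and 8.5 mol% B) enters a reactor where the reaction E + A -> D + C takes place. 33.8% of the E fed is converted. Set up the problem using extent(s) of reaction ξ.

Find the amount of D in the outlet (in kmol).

E reacted = 0.338 × 735.8 = 248.7 kmol; ν_E = −1, so ξ = 248.7/1 = 248.7 kmol.
Outlet amounts (n = n₀ + ν ξ):
  E: 735.8 − 1(248.7) = 487.1
  A: 2256 − 1(248.7) = 2008
  D: 0 + 1(248.7) = 248.7
  C: 0 + 1(248.7) = 248.7
  B: 277.9 (inert)

249 kmol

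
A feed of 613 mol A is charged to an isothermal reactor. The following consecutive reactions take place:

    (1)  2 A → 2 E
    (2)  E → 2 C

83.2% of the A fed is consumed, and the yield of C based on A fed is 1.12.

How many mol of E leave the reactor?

167 mol

Conversion of A: A consumed = 2ξ₁ = 0.832 × 613 → ξ₁ = 255 mol.
Yield of C: 2ξ₂ / 613 = 1.12 → ξ₂ = 343.3 mol.
Outlet amounts (n = n₀ + Σ ν·ξ):
  A: 613 − 2(255) = 103
  E: 0 + 2(255) − 1(343.3) = 166.7
  C: 0 + 2(343.3) = 686.6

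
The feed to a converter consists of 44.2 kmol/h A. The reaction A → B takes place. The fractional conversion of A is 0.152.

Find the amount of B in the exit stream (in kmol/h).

A reacted = 0.152 × 44.2 = 6.718 kmol/h; ν_A = −1, so ξ = 6.718/1 = 6.718 kmol/h.
Outlet amounts (n = n₀ + ν ξ):
  A: 44.2 − 1(6.718) = 37.48
  B: 0 + 1(6.718) = 6.718

6.72 kmol/h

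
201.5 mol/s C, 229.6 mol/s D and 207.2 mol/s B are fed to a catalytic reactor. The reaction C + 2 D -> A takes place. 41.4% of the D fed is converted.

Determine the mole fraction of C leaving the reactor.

D reacted = 0.414 × 229.6 = 95.05 mol/s; ν_D = −2, so ξ = 95.05/2 = 47.53 mol/s.
Outlet amounts (n = n₀ + ν ξ):
  C: 201.5 − 1(47.53) = 154
  D: 229.6 − 2(47.53) = 134.5
  A: 0 + 1(47.53) = 47.53
  B: 207.2 (inert)
Total out = 543.2 mol/s; y_C = 154 / 543.2 = 0.2834.

0.283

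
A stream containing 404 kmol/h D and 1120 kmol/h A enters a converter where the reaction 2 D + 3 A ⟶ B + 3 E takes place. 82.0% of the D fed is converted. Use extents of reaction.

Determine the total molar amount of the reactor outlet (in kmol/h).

D reacted = 0.82 × 404 = 331.3 kmol/h; ν_D = −2, so ξ = 331.3/2 = 165.6 kmol/h.
Outlet amounts (n = n₀ + ν ξ):
  D: 404 − 2(165.6) = 72.72
  A: 1120 − 3(165.6) = 623.1
  B: 0 + 1(165.6) = 165.6
  E: 0 + 3(165.6) = 496.9
Total out = 72.72 + 623.1 + 165.6 + 496.9 = 1358 kmol/h.

1360 kmol/h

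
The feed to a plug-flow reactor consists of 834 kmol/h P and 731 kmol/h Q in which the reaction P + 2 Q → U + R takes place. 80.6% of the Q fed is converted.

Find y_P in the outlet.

Q reacted = 0.806 × 731 = 589.2 kmol/h; ν_Q = −2, so ξ = 589.2/2 = 294.6 kmol/h.
Outlet amounts (n = n₀ + ν ξ):
  P: 834 − 1(294.6) = 539.4
  Q: 731 − 2(294.6) = 141.8
  U: 0 + 1(294.6) = 294.6
  R: 0 + 1(294.6) = 294.6
Total out = 1270 kmol/h; y_P = 539.4 / 1270 = 0.4246.

0.425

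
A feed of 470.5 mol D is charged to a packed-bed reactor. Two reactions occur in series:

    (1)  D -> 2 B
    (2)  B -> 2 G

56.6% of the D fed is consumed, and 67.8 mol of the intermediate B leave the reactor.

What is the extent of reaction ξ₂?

ξ₂ = 465 mol

Conversion of D: D consumed = 1ξ₁ = 0.566 × 470.5 → ξ₁ = 266.3 mol.
B balance: n_B = 0 + 2ξ₁ − 1ξ₂ = 67.8 → ξ₂ = (2·266.3 − 67.8)/1 = 464.8 mol.
Outlet amounts (n = n₀ + Σ ν·ξ):
  D: 470.5 − 1(266.3) = 204.2
  B: 0 + 2(266.3) − 1(464.8) = 67.8
  G: 0 + 2(464.8) = 929.6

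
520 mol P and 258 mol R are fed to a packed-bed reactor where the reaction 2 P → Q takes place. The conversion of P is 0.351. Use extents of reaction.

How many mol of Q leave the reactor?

P reacted = 0.351 × 520 = 182.5 mol; ν_P = −2, so ξ = 182.5/2 = 91.26 mol.
Outlet amounts (n = n₀ + ν ξ):
  P: 520 − 2(91.26) = 337.5
  Q: 0 + 1(91.26) = 91.26
  R: 258 (inert)

91.3 mol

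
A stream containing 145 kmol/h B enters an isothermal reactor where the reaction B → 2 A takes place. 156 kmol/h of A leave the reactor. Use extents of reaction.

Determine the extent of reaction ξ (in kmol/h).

For A: n = n₀ + 2ξ → 156 = 0 + 2ξ, giving ξ = 78 kmol/h.
Outlet amounts (n = n₀ + ν ξ):
  B: 145 − 1(78) = 67
  A: 0 + 2(78) = 156

ξ = 78 kmol/h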